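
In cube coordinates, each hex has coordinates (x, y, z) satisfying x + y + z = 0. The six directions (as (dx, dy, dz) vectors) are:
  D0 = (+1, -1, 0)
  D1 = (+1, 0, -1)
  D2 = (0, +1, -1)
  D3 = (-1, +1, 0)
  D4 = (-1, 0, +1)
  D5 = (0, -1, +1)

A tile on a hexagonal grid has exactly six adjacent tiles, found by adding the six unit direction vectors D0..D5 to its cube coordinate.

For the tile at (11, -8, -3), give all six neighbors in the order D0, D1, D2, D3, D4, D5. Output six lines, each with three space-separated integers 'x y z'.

Answer: 12 -9 -3
12 -8 -4
11 -7 -4
10 -7 -3
10 -8 -2
11 -9 -2

Derivation:
Center: (11, -8, -3). Add each direction:
  D0: (11, -8, -3) + (1, -1, 0) = (12, -9, -3)
  D1: (11, -8, -3) + (1, 0, -1) = (12, -8, -4)
  D2: (11, -8, -3) + (0, 1, -1) = (11, -7, -4)
  D3: (11, -8, -3) + (-1, 1, 0) = (10, -7, -3)
  D4: (11, -8, -3) + (-1, 0, 1) = (10, -8, -2)
  D5: (11, -8, -3) + (0, -1, 1) = (11, -9, -2)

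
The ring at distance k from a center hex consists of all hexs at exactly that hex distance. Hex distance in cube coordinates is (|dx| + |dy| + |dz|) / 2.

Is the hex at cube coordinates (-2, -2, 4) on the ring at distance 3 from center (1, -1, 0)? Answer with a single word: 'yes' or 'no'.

Answer: no

Derivation:
|px - cx| = |-2 - 1| = 3
|py - cy| = |-2 - (-1)| = 1
|pz - cz| = |4 - 0| = 4
distance = (3+1+4)/2 = 8/2 = 4
radius = 3; distance != radius -> no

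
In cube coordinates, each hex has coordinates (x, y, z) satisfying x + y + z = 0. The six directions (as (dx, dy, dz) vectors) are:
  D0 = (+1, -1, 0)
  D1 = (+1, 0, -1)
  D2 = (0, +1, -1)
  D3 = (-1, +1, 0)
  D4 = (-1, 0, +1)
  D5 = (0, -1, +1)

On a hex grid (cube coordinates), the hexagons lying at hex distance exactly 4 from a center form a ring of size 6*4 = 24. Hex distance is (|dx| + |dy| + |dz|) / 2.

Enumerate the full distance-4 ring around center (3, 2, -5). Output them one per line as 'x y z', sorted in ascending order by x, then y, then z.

Walk ring at distance 4 from (3, 2, -5):
Start at center + D4*4 = (-1, 2, -1)
  hex 0: (-1, 2, -1)
  hex 1: (0, 1, -1)
  hex 2: (1, 0, -1)
  hex 3: (2, -1, -1)
  hex 4: (3, -2, -1)
  hex 5: (4, -2, -2)
  hex 6: (5, -2, -3)
  hex 7: (6, -2, -4)
  hex 8: (7, -2, -5)
  hex 9: (7, -1, -6)
  hex 10: (7, 0, -7)
  hex 11: (7, 1, -8)
  hex 12: (7, 2, -9)
  hex 13: (6, 3, -9)
  hex 14: (5, 4, -9)
  hex 15: (4, 5, -9)
  hex 16: (3, 6, -9)
  hex 17: (2, 6, -8)
  hex 18: (1, 6, -7)
  hex 19: (0, 6, -6)
  hex 20: (-1, 6, -5)
  hex 21: (-1, 5, -4)
  hex 22: (-1, 4, -3)
  hex 23: (-1, 3, -2)
Sorted: 24 hexes.

Answer: -1 2 -1
-1 3 -2
-1 4 -3
-1 5 -4
-1 6 -5
0 1 -1
0 6 -6
1 0 -1
1 6 -7
2 -1 -1
2 6 -8
3 -2 -1
3 6 -9
4 -2 -2
4 5 -9
5 -2 -3
5 4 -9
6 -2 -4
6 3 -9
7 -2 -5
7 -1 -6
7 0 -7
7 1 -8
7 2 -9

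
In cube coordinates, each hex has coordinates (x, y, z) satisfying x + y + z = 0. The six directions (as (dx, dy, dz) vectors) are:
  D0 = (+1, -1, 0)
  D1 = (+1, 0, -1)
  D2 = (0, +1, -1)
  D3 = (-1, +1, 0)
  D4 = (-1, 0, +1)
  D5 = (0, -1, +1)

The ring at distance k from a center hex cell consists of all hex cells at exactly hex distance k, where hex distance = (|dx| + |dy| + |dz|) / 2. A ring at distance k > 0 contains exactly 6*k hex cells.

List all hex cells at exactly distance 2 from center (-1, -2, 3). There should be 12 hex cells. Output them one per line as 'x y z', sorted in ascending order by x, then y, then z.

Walk ring at distance 2 from (-1, -2, 3):
Start at center + D4*2 = (-3, -2, 5)
  hex 0: (-3, -2, 5)
  hex 1: (-2, -3, 5)
  hex 2: (-1, -4, 5)
  hex 3: (0, -4, 4)
  hex 4: (1, -4, 3)
  hex 5: (1, -3, 2)
  hex 6: (1, -2, 1)
  hex 7: (0, -1, 1)
  hex 8: (-1, 0, 1)
  hex 9: (-2, 0, 2)
  hex 10: (-3, 0, 3)
  hex 11: (-3, -1, 4)
Sorted: 12 hexes.

Answer: -3 -2 5
-3 -1 4
-3 0 3
-2 -3 5
-2 0 2
-1 -4 5
-1 0 1
0 -4 4
0 -1 1
1 -4 3
1 -3 2
1 -2 1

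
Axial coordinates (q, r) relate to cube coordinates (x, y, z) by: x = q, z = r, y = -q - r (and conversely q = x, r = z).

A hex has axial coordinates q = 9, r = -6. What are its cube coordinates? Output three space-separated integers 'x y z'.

x = q = 9
z = r = -6
y = -x - z = -(9) - (-6) = -3

Answer: 9 -3 -6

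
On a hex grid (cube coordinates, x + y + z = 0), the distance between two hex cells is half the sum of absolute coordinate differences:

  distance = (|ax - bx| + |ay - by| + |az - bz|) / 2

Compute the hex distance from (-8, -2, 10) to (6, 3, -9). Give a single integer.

|ax - bx| = |-8 - 6| = 14
|ay - by| = |-2 - 3| = 5
|az - bz| = |10 - (-9)| = 19
distance = (14 + 5 + 19) / 2 = 38 / 2 = 19

Answer: 19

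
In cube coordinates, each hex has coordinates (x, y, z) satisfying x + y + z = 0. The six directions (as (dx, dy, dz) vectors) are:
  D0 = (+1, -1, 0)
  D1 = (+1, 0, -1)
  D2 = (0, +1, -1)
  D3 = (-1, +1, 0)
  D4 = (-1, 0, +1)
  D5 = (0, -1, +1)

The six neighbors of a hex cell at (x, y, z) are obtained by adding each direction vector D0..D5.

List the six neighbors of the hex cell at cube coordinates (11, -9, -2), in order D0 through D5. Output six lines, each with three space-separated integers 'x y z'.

Answer: 12 -10 -2
12 -9 -3
11 -8 -3
10 -8 -2
10 -9 -1
11 -10 -1

Derivation:
Center: (11, -9, -2). Add each direction:
  D0: (11, -9, -2) + (1, -1, 0) = (12, -10, -2)
  D1: (11, -9, -2) + (1, 0, -1) = (12, -9, -3)
  D2: (11, -9, -2) + (0, 1, -1) = (11, -8, -3)
  D3: (11, -9, -2) + (-1, 1, 0) = (10, -8, -2)
  D4: (11, -9, -2) + (-1, 0, 1) = (10, -9, -1)
  D5: (11, -9, -2) + (0, -1, 1) = (11, -10, -1)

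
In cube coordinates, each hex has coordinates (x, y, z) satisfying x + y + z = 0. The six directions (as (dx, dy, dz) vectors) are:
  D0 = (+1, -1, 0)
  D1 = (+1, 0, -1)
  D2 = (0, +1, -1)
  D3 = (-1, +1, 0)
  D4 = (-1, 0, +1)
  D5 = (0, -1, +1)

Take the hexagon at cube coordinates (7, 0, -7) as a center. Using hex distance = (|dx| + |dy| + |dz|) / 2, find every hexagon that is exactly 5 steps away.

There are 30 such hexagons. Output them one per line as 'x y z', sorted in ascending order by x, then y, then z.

Answer: 2 0 -2
2 1 -3
2 2 -4
2 3 -5
2 4 -6
2 5 -7
3 -1 -2
3 5 -8
4 -2 -2
4 5 -9
5 -3 -2
5 5 -10
6 -4 -2
6 5 -11
7 -5 -2
7 5 -12
8 -5 -3
8 4 -12
9 -5 -4
9 3 -12
10 -5 -5
10 2 -12
11 -5 -6
11 1 -12
12 -5 -7
12 -4 -8
12 -3 -9
12 -2 -10
12 -1 -11
12 0 -12

Derivation:
Walk ring at distance 5 from (7, 0, -7):
Start at center + D4*5 = (2, 0, -2)
  hex 0: (2, 0, -2)
  hex 1: (3, -1, -2)
  hex 2: (4, -2, -2)
  hex 3: (5, -3, -2)
  hex 4: (6, -4, -2)
  hex 5: (7, -5, -2)
  hex 6: (8, -5, -3)
  hex 7: (9, -5, -4)
  hex 8: (10, -5, -5)
  hex 9: (11, -5, -6)
  hex 10: (12, -5, -7)
  hex 11: (12, -4, -8)
  hex 12: (12, -3, -9)
  hex 13: (12, -2, -10)
  hex 14: (12, -1, -11)
  hex 15: (12, 0, -12)
  hex 16: (11, 1, -12)
  hex 17: (10, 2, -12)
  hex 18: (9, 3, -12)
  hex 19: (8, 4, -12)
  hex 20: (7, 5, -12)
  hex 21: (6, 5, -11)
  hex 22: (5, 5, -10)
  hex 23: (4, 5, -9)
  hex 24: (3, 5, -8)
  hex 25: (2, 5, -7)
  hex 26: (2, 4, -6)
  hex 27: (2, 3, -5)
  hex 28: (2, 2, -4)
  hex 29: (2, 1, -3)
Sorted: 30 hexes.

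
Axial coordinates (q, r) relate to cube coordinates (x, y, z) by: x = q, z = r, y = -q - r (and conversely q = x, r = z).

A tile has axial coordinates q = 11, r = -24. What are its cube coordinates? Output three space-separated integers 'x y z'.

x = q = 11
z = r = -24
y = -x - z = -(11) - (-24) = 13

Answer: 11 13 -24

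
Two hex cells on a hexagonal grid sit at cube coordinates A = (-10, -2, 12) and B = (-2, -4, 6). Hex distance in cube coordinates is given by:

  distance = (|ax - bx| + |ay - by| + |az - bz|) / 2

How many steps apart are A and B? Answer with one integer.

Answer: 8

Derivation:
|ax - bx| = |-10 - (-2)| = 8
|ay - by| = |-2 - (-4)| = 2
|az - bz| = |12 - 6| = 6
distance = (8 + 2 + 6) / 2 = 16 / 2 = 8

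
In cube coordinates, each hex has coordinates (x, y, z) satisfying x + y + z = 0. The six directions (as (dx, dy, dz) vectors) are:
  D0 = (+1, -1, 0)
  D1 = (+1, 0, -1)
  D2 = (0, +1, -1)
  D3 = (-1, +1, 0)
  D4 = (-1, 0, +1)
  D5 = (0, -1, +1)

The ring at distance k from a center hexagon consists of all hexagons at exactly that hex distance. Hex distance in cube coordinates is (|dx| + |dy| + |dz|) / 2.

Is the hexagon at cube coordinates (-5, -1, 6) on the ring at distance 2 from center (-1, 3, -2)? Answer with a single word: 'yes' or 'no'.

Answer: no

Derivation:
|px - cx| = |-5 - (-1)| = 4
|py - cy| = |-1 - 3| = 4
|pz - cz| = |6 - (-2)| = 8
distance = (4+4+8)/2 = 16/2 = 8
radius = 2; distance != radius -> no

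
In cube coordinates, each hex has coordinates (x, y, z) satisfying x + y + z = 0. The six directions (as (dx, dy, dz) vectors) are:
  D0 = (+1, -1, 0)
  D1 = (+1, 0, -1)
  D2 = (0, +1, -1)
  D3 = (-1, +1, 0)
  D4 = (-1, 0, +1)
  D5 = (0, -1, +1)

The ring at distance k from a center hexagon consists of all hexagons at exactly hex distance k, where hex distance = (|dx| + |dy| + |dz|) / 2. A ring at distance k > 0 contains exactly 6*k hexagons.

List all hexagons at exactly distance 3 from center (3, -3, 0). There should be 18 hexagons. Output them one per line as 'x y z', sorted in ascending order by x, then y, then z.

Answer: 0 -3 3
0 -2 2
0 -1 1
0 0 0
1 -4 3
1 0 -1
2 -5 3
2 0 -2
3 -6 3
3 0 -3
4 -6 2
4 -1 -3
5 -6 1
5 -2 -3
6 -6 0
6 -5 -1
6 -4 -2
6 -3 -3

Derivation:
Walk ring at distance 3 from (3, -3, 0):
Start at center + D4*3 = (0, -3, 3)
  hex 0: (0, -3, 3)
  hex 1: (1, -4, 3)
  hex 2: (2, -5, 3)
  hex 3: (3, -6, 3)
  hex 4: (4, -6, 2)
  hex 5: (5, -6, 1)
  hex 6: (6, -6, 0)
  hex 7: (6, -5, -1)
  hex 8: (6, -4, -2)
  hex 9: (6, -3, -3)
  hex 10: (5, -2, -3)
  hex 11: (4, -1, -3)
  hex 12: (3, 0, -3)
  hex 13: (2, 0, -2)
  hex 14: (1, 0, -1)
  hex 15: (0, 0, 0)
  hex 16: (0, -1, 1)
  hex 17: (0, -2, 2)
Sorted: 18 hexes.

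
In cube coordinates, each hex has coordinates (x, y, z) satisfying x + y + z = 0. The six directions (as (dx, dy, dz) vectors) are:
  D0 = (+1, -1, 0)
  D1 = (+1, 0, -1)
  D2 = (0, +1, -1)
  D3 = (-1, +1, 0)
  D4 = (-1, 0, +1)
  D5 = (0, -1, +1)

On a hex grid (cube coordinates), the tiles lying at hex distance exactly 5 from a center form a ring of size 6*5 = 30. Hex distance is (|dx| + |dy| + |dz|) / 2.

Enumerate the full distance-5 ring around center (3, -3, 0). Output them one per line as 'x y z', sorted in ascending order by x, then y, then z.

Answer: -2 -3 5
-2 -2 4
-2 -1 3
-2 0 2
-2 1 1
-2 2 0
-1 -4 5
-1 2 -1
0 -5 5
0 2 -2
1 -6 5
1 2 -3
2 -7 5
2 2 -4
3 -8 5
3 2 -5
4 -8 4
4 1 -5
5 -8 3
5 0 -5
6 -8 2
6 -1 -5
7 -8 1
7 -2 -5
8 -8 0
8 -7 -1
8 -6 -2
8 -5 -3
8 -4 -4
8 -3 -5

Derivation:
Walk ring at distance 5 from (3, -3, 0):
Start at center + D4*5 = (-2, -3, 5)
  hex 0: (-2, -3, 5)
  hex 1: (-1, -4, 5)
  hex 2: (0, -5, 5)
  hex 3: (1, -6, 5)
  hex 4: (2, -7, 5)
  hex 5: (3, -8, 5)
  hex 6: (4, -8, 4)
  hex 7: (5, -8, 3)
  hex 8: (6, -8, 2)
  hex 9: (7, -8, 1)
  hex 10: (8, -8, 0)
  hex 11: (8, -7, -1)
  hex 12: (8, -6, -2)
  hex 13: (8, -5, -3)
  hex 14: (8, -4, -4)
  hex 15: (8, -3, -5)
  hex 16: (7, -2, -5)
  hex 17: (6, -1, -5)
  hex 18: (5, 0, -5)
  hex 19: (4, 1, -5)
  hex 20: (3, 2, -5)
  hex 21: (2, 2, -4)
  hex 22: (1, 2, -3)
  hex 23: (0, 2, -2)
  hex 24: (-1, 2, -1)
  hex 25: (-2, 2, 0)
  hex 26: (-2, 1, 1)
  hex 27: (-2, 0, 2)
  hex 28: (-2, -1, 3)
  hex 29: (-2, -2, 4)
Sorted: 30 hexes.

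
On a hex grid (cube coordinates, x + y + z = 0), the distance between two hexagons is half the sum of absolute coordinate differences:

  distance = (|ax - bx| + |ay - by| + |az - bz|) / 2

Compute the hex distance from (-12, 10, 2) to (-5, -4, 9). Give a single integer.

|ax - bx| = |-12 - (-5)| = 7
|ay - by| = |10 - (-4)| = 14
|az - bz| = |2 - 9| = 7
distance = (7 + 14 + 7) / 2 = 28 / 2 = 14

Answer: 14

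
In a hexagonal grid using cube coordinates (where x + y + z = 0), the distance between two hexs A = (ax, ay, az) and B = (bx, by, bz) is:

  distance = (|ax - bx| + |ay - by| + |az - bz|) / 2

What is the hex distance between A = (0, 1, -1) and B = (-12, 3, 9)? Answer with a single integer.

Answer: 12

Derivation:
|ax - bx| = |0 - (-12)| = 12
|ay - by| = |1 - 3| = 2
|az - bz| = |-1 - 9| = 10
distance = (12 + 2 + 10) / 2 = 24 / 2 = 12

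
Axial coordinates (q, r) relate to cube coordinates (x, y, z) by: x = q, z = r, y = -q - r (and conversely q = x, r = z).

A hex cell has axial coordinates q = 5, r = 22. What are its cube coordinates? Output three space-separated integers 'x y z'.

x = q = 5
z = r = 22
y = -x - z = -(5) - (22) = -27

Answer: 5 -27 22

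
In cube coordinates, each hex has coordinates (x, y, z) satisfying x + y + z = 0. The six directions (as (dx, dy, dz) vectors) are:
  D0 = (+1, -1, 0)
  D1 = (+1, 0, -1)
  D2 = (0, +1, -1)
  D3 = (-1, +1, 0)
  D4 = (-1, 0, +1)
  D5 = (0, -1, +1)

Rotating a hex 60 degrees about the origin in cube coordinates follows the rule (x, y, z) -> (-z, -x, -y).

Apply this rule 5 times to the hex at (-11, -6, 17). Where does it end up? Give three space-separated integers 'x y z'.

Start: (-11, -6, 17)
Step 1: (-11, -6, 17) -> (-(17), -(-11), -(-6)) = (-17, 11, 6)
Step 2: (-17, 11, 6) -> (-(6), -(-17), -(11)) = (-6, 17, -11)
Step 3: (-6, 17, -11) -> (-(-11), -(-6), -(17)) = (11, 6, -17)
Step 4: (11, 6, -17) -> (-(-17), -(11), -(6)) = (17, -11, -6)
Step 5: (17, -11, -6) -> (-(-6), -(17), -(-11)) = (6, -17, 11)

Answer: 6 -17 11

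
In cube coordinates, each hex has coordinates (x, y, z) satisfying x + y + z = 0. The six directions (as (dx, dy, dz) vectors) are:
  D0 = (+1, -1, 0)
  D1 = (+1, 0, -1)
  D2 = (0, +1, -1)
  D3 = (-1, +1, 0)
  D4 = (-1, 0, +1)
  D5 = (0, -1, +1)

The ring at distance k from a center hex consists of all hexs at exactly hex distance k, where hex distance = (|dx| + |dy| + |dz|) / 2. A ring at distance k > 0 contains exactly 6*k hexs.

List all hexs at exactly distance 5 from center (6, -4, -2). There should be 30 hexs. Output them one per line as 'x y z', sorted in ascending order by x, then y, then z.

Walk ring at distance 5 from (6, -4, -2):
Start at center + D4*5 = (1, -4, 3)
  hex 0: (1, -4, 3)
  hex 1: (2, -5, 3)
  hex 2: (3, -6, 3)
  hex 3: (4, -7, 3)
  hex 4: (5, -8, 3)
  hex 5: (6, -9, 3)
  hex 6: (7, -9, 2)
  hex 7: (8, -9, 1)
  hex 8: (9, -9, 0)
  hex 9: (10, -9, -1)
  hex 10: (11, -9, -2)
  hex 11: (11, -8, -3)
  hex 12: (11, -7, -4)
  hex 13: (11, -6, -5)
  hex 14: (11, -5, -6)
  hex 15: (11, -4, -7)
  hex 16: (10, -3, -7)
  hex 17: (9, -2, -7)
  hex 18: (8, -1, -7)
  hex 19: (7, 0, -7)
  hex 20: (6, 1, -7)
  hex 21: (5, 1, -6)
  hex 22: (4, 1, -5)
  hex 23: (3, 1, -4)
  hex 24: (2, 1, -3)
  hex 25: (1, 1, -2)
  hex 26: (1, 0, -1)
  hex 27: (1, -1, 0)
  hex 28: (1, -2, 1)
  hex 29: (1, -3, 2)
Sorted: 30 hexes.

Answer: 1 -4 3
1 -3 2
1 -2 1
1 -1 0
1 0 -1
1 1 -2
2 -5 3
2 1 -3
3 -6 3
3 1 -4
4 -7 3
4 1 -5
5 -8 3
5 1 -6
6 -9 3
6 1 -7
7 -9 2
7 0 -7
8 -9 1
8 -1 -7
9 -9 0
9 -2 -7
10 -9 -1
10 -3 -7
11 -9 -2
11 -8 -3
11 -7 -4
11 -6 -5
11 -5 -6
11 -4 -7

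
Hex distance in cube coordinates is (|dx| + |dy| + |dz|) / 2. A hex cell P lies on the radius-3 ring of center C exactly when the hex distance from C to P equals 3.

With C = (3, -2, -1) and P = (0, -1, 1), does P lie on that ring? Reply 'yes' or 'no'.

|px - cx| = |0 - 3| = 3
|py - cy| = |-1 - (-2)| = 1
|pz - cz| = |1 - (-1)| = 2
distance = (3+1+2)/2 = 6/2 = 3
radius = 3; distance == radius -> yes

Answer: yes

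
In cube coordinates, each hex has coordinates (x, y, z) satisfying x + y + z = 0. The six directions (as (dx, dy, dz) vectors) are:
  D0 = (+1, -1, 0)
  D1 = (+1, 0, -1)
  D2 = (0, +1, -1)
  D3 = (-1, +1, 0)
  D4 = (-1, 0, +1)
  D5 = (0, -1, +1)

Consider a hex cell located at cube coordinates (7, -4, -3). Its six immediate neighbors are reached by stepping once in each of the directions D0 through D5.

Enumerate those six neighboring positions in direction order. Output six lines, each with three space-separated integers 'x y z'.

Center: (7, -4, -3). Add each direction:
  D0: (7, -4, -3) + (1, -1, 0) = (8, -5, -3)
  D1: (7, -4, -3) + (1, 0, -1) = (8, -4, -4)
  D2: (7, -4, -3) + (0, 1, -1) = (7, -3, -4)
  D3: (7, -4, -3) + (-1, 1, 0) = (6, -3, -3)
  D4: (7, -4, -3) + (-1, 0, 1) = (6, -4, -2)
  D5: (7, -4, -3) + (0, -1, 1) = (7, -5, -2)

Answer: 8 -5 -3
8 -4 -4
7 -3 -4
6 -3 -3
6 -4 -2
7 -5 -2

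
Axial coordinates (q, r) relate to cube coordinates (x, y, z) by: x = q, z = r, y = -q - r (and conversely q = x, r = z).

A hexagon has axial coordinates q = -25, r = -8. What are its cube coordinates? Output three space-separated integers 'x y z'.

Answer: -25 33 -8

Derivation:
x = q = -25
z = r = -8
y = -x - z = -(-25) - (-8) = 33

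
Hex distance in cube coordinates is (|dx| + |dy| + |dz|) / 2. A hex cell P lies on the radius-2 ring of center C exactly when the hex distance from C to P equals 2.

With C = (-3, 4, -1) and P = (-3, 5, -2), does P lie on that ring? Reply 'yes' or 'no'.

|px - cx| = |-3 - (-3)| = 0
|py - cy| = |5 - 4| = 1
|pz - cz| = |-2 - (-1)| = 1
distance = (0+1+1)/2 = 2/2 = 1
radius = 2; distance != radius -> no

Answer: no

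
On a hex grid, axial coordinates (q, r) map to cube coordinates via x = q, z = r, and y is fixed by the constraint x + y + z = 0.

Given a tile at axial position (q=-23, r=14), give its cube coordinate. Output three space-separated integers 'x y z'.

x = q = -23
z = r = 14
y = -x - z = -(-23) - (14) = 9

Answer: -23 9 14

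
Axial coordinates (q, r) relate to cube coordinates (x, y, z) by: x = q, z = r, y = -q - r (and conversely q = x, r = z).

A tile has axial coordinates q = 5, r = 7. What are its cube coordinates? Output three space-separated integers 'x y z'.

x = q = 5
z = r = 7
y = -x - z = -(5) - (7) = -12

Answer: 5 -12 7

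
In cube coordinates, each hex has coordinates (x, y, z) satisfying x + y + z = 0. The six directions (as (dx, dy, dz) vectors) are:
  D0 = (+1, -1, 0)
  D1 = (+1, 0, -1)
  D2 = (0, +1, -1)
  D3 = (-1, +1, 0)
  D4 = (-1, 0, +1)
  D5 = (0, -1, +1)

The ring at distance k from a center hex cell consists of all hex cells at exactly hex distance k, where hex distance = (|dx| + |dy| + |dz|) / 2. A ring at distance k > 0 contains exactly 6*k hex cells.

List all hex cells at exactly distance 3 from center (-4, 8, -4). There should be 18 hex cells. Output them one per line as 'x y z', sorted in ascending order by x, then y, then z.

Walk ring at distance 3 from (-4, 8, -4):
Start at center + D4*3 = (-7, 8, -1)
  hex 0: (-7, 8, -1)
  hex 1: (-6, 7, -1)
  hex 2: (-5, 6, -1)
  hex 3: (-4, 5, -1)
  hex 4: (-3, 5, -2)
  hex 5: (-2, 5, -3)
  hex 6: (-1, 5, -4)
  hex 7: (-1, 6, -5)
  hex 8: (-1, 7, -6)
  hex 9: (-1, 8, -7)
  hex 10: (-2, 9, -7)
  hex 11: (-3, 10, -7)
  hex 12: (-4, 11, -7)
  hex 13: (-5, 11, -6)
  hex 14: (-6, 11, -5)
  hex 15: (-7, 11, -4)
  hex 16: (-7, 10, -3)
  hex 17: (-7, 9, -2)
Sorted: 18 hexes.

Answer: -7 8 -1
-7 9 -2
-7 10 -3
-7 11 -4
-6 7 -1
-6 11 -5
-5 6 -1
-5 11 -6
-4 5 -1
-4 11 -7
-3 5 -2
-3 10 -7
-2 5 -3
-2 9 -7
-1 5 -4
-1 6 -5
-1 7 -6
-1 8 -7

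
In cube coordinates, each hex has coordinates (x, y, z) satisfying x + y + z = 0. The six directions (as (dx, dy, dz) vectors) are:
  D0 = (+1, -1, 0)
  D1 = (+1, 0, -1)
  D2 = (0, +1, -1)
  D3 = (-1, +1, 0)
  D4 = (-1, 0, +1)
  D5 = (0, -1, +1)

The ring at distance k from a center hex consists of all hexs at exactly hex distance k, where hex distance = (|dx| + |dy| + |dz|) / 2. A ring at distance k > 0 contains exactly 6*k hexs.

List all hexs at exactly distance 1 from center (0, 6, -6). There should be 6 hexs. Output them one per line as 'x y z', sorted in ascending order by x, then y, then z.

Walk ring at distance 1 from (0, 6, -6):
Start at center + D4*1 = (-1, 6, -5)
  hex 0: (-1, 6, -5)
  hex 1: (0, 5, -5)
  hex 2: (1, 5, -6)
  hex 3: (1, 6, -7)
  hex 4: (0, 7, -7)
  hex 5: (-1, 7, -6)
Sorted: 6 hexes.

Answer: -1 6 -5
-1 7 -6
0 5 -5
0 7 -7
1 5 -6
1 6 -7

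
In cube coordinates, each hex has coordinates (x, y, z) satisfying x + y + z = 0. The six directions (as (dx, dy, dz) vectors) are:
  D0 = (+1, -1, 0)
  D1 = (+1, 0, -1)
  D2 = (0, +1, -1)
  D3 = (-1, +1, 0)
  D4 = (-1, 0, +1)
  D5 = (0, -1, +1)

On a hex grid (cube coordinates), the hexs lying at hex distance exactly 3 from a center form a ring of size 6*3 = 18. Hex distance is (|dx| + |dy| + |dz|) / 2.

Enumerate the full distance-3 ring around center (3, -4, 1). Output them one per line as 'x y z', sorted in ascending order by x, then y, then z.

Answer: 0 -4 4
0 -3 3
0 -2 2
0 -1 1
1 -5 4
1 -1 0
2 -6 4
2 -1 -1
3 -7 4
3 -1 -2
4 -7 3
4 -2 -2
5 -7 2
5 -3 -2
6 -7 1
6 -6 0
6 -5 -1
6 -4 -2

Derivation:
Walk ring at distance 3 from (3, -4, 1):
Start at center + D4*3 = (0, -4, 4)
  hex 0: (0, -4, 4)
  hex 1: (1, -5, 4)
  hex 2: (2, -6, 4)
  hex 3: (3, -7, 4)
  hex 4: (4, -7, 3)
  hex 5: (5, -7, 2)
  hex 6: (6, -7, 1)
  hex 7: (6, -6, 0)
  hex 8: (6, -5, -1)
  hex 9: (6, -4, -2)
  hex 10: (5, -3, -2)
  hex 11: (4, -2, -2)
  hex 12: (3, -1, -2)
  hex 13: (2, -1, -1)
  hex 14: (1, -1, 0)
  hex 15: (0, -1, 1)
  hex 16: (0, -2, 2)
  hex 17: (0, -3, 3)
Sorted: 18 hexes.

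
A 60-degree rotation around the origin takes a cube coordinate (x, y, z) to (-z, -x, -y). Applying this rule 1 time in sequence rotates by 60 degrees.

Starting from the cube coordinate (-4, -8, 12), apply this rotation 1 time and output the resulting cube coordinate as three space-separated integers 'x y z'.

Answer: -12 4 8

Derivation:
Start: (-4, -8, 12)
Step 1: (-4, -8, 12) -> (-(12), -(-4), -(-8)) = (-12, 4, 8)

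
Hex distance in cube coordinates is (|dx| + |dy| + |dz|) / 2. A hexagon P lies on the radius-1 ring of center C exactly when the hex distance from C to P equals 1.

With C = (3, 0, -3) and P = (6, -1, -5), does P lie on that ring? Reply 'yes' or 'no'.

Answer: no

Derivation:
|px - cx| = |6 - 3| = 3
|py - cy| = |-1 - 0| = 1
|pz - cz| = |-5 - (-3)| = 2
distance = (3+1+2)/2 = 6/2 = 3
radius = 1; distance != radius -> no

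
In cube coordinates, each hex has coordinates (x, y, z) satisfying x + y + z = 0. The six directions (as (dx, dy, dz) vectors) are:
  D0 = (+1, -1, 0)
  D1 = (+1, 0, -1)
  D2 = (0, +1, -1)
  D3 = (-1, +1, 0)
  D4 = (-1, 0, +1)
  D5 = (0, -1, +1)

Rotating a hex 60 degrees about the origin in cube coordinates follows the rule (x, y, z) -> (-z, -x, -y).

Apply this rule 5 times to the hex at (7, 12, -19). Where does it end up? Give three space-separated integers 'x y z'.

Start: (7, 12, -19)
Step 1: (7, 12, -19) -> (-(-19), -(7), -(12)) = (19, -7, -12)
Step 2: (19, -7, -12) -> (-(-12), -(19), -(-7)) = (12, -19, 7)
Step 3: (12, -19, 7) -> (-(7), -(12), -(-19)) = (-7, -12, 19)
Step 4: (-7, -12, 19) -> (-(19), -(-7), -(-12)) = (-19, 7, 12)
Step 5: (-19, 7, 12) -> (-(12), -(-19), -(7)) = (-12, 19, -7)

Answer: -12 19 -7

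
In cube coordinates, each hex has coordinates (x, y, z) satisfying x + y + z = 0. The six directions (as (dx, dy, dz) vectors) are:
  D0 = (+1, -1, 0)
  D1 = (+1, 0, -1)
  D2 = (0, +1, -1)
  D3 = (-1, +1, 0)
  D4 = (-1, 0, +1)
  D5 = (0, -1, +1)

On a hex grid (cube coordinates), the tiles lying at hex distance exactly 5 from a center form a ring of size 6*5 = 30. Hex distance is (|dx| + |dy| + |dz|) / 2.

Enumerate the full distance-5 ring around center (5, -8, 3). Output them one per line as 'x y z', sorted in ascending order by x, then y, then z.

Walk ring at distance 5 from (5, -8, 3):
Start at center + D4*5 = (0, -8, 8)
  hex 0: (0, -8, 8)
  hex 1: (1, -9, 8)
  hex 2: (2, -10, 8)
  hex 3: (3, -11, 8)
  hex 4: (4, -12, 8)
  hex 5: (5, -13, 8)
  hex 6: (6, -13, 7)
  hex 7: (7, -13, 6)
  hex 8: (8, -13, 5)
  hex 9: (9, -13, 4)
  hex 10: (10, -13, 3)
  hex 11: (10, -12, 2)
  hex 12: (10, -11, 1)
  hex 13: (10, -10, 0)
  hex 14: (10, -9, -1)
  hex 15: (10, -8, -2)
  hex 16: (9, -7, -2)
  hex 17: (8, -6, -2)
  hex 18: (7, -5, -2)
  hex 19: (6, -4, -2)
  hex 20: (5, -3, -2)
  hex 21: (4, -3, -1)
  hex 22: (3, -3, 0)
  hex 23: (2, -3, 1)
  hex 24: (1, -3, 2)
  hex 25: (0, -3, 3)
  hex 26: (0, -4, 4)
  hex 27: (0, -5, 5)
  hex 28: (0, -6, 6)
  hex 29: (0, -7, 7)
Sorted: 30 hexes.

Answer: 0 -8 8
0 -7 7
0 -6 6
0 -5 5
0 -4 4
0 -3 3
1 -9 8
1 -3 2
2 -10 8
2 -3 1
3 -11 8
3 -3 0
4 -12 8
4 -3 -1
5 -13 8
5 -3 -2
6 -13 7
6 -4 -2
7 -13 6
7 -5 -2
8 -13 5
8 -6 -2
9 -13 4
9 -7 -2
10 -13 3
10 -12 2
10 -11 1
10 -10 0
10 -9 -1
10 -8 -2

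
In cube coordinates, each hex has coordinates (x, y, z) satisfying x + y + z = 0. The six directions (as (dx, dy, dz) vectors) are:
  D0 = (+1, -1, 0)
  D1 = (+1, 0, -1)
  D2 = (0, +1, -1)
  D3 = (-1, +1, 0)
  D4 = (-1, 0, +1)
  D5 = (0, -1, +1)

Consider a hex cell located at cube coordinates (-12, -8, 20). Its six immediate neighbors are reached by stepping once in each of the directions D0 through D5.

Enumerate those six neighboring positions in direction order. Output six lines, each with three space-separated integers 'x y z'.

Center: (-12, -8, 20). Add each direction:
  D0: (-12, -8, 20) + (1, -1, 0) = (-11, -9, 20)
  D1: (-12, -8, 20) + (1, 0, -1) = (-11, -8, 19)
  D2: (-12, -8, 20) + (0, 1, -1) = (-12, -7, 19)
  D3: (-12, -8, 20) + (-1, 1, 0) = (-13, -7, 20)
  D4: (-12, -8, 20) + (-1, 0, 1) = (-13, -8, 21)
  D5: (-12, -8, 20) + (0, -1, 1) = (-12, -9, 21)

Answer: -11 -9 20
-11 -8 19
-12 -7 19
-13 -7 20
-13 -8 21
-12 -9 21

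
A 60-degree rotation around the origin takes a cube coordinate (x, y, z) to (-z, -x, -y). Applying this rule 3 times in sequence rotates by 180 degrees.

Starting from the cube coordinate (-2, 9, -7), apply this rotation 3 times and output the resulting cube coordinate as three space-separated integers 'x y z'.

Start: (-2, 9, -7)
Step 1: (-2, 9, -7) -> (-(-7), -(-2), -(9)) = (7, 2, -9)
Step 2: (7, 2, -9) -> (-(-9), -(7), -(2)) = (9, -7, -2)
Step 3: (9, -7, -2) -> (-(-2), -(9), -(-7)) = (2, -9, 7)

Answer: 2 -9 7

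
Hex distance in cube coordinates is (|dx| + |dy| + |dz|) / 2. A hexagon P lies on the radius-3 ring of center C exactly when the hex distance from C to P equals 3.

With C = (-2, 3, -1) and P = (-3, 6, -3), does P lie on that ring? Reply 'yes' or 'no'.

|px - cx| = |-3 - (-2)| = 1
|py - cy| = |6 - 3| = 3
|pz - cz| = |-3 - (-1)| = 2
distance = (1+3+2)/2 = 6/2 = 3
radius = 3; distance == radius -> yes

Answer: yes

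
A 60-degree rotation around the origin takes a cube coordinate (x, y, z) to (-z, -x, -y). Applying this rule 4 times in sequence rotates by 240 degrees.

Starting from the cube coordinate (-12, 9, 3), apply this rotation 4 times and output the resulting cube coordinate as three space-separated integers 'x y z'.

Answer: 3 -12 9

Derivation:
Start: (-12, 9, 3)
Step 1: (-12, 9, 3) -> (-(3), -(-12), -(9)) = (-3, 12, -9)
Step 2: (-3, 12, -9) -> (-(-9), -(-3), -(12)) = (9, 3, -12)
Step 3: (9, 3, -12) -> (-(-12), -(9), -(3)) = (12, -9, -3)
Step 4: (12, -9, -3) -> (-(-3), -(12), -(-9)) = (3, -12, 9)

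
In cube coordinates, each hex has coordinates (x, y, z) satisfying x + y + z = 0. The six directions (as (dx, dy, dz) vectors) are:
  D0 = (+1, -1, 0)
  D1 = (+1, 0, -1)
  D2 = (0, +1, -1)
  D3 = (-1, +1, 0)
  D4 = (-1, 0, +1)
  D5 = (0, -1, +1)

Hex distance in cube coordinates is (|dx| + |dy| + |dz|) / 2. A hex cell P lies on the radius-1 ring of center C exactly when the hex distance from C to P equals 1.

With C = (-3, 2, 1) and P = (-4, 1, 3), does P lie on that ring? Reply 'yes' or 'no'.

Answer: no

Derivation:
|px - cx| = |-4 - (-3)| = 1
|py - cy| = |1 - 2| = 1
|pz - cz| = |3 - 1| = 2
distance = (1+1+2)/2 = 4/2 = 2
radius = 1; distance != radius -> no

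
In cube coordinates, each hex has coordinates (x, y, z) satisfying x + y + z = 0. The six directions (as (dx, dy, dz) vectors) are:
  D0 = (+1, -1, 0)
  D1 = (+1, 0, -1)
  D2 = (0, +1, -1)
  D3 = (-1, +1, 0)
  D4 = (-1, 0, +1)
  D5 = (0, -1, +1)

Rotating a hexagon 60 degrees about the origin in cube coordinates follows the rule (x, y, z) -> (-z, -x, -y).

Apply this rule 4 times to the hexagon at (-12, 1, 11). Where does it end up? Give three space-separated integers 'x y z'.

Answer: 11 -12 1

Derivation:
Start: (-12, 1, 11)
Step 1: (-12, 1, 11) -> (-(11), -(-12), -(1)) = (-11, 12, -1)
Step 2: (-11, 12, -1) -> (-(-1), -(-11), -(12)) = (1, 11, -12)
Step 3: (1, 11, -12) -> (-(-12), -(1), -(11)) = (12, -1, -11)
Step 4: (12, -1, -11) -> (-(-11), -(12), -(-1)) = (11, -12, 1)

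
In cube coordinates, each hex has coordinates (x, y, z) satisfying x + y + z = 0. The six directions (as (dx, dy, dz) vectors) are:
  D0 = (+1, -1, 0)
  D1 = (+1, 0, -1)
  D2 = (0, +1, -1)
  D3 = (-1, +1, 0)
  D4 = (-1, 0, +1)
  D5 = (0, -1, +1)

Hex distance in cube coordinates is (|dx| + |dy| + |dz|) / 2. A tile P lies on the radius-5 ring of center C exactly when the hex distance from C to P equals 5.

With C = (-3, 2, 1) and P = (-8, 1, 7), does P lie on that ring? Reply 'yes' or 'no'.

Answer: no

Derivation:
|px - cx| = |-8 - (-3)| = 5
|py - cy| = |1 - 2| = 1
|pz - cz| = |7 - 1| = 6
distance = (5+1+6)/2 = 12/2 = 6
radius = 5; distance != radius -> no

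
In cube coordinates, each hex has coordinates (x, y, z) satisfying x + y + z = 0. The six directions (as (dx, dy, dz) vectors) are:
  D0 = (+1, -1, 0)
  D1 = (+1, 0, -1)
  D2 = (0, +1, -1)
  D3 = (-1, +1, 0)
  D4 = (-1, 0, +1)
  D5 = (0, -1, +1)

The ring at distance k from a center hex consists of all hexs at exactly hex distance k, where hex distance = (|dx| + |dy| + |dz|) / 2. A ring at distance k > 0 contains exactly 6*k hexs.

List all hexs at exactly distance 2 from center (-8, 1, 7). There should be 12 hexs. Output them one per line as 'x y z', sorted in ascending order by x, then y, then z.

Answer: -10 1 9
-10 2 8
-10 3 7
-9 0 9
-9 3 6
-8 -1 9
-8 3 5
-7 -1 8
-7 2 5
-6 -1 7
-6 0 6
-6 1 5

Derivation:
Walk ring at distance 2 from (-8, 1, 7):
Start at center + D4*2 = (-10, 1, 9)
  hex 0: (-10, 1, 9)
  hex 1: (-9, 0, 9)
  hex 2: (-8, -1, 9)
  hex 3: (-7, -1, 8)
  hex 4: (-6, -1, 7)
  hex 5: (-6, 0, 6)
  hex 6: (-6, 1, 5)
  hex 7: (-7, 2, 5)
  hex 8: (-8, 3, 5)
  hex 9: (-9, 3, 6)
  hex 10: (-10, 3, 7)
  hex 11: (-10, 2, 8)
Sorted: 12 hexes.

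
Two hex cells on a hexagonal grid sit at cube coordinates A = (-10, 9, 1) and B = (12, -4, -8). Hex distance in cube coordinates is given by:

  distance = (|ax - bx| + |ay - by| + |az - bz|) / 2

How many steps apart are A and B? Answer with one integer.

|ax - bx| = |-10 - 12| = 22
|ay - by| = |9 - (-4)| = 13
|az - bz| = |1 - (-8)| = 9
distance = (22 + 13 + 9) / 2 = 44 / 2 = 22

Answer: 22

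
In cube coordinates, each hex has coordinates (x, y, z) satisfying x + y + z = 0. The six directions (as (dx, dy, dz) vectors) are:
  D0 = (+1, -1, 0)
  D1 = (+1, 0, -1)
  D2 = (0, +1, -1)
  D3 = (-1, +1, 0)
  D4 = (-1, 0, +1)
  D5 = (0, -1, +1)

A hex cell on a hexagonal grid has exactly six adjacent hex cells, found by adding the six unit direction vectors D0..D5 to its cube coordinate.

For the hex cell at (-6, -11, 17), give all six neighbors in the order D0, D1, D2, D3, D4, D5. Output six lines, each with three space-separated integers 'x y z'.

Answer: -5 -12 17
-5 -11 16
-6 -10 16
-7 -10 17
-7 -11 18
-6 -12 18

Derivation:
Center: (-6, -11, 17). Add each direction:
  D0: (-6, -11, 17) + (1, -1, 0) = (-5, -12, 17)
  D1: (-6, -11, 17) + (1, 0, -1) = (-5, -11, 16)
  D2: (-6, -11, 17) + (0, 1, -1) = (-6, -10, 16)
  D3: (-6, -11, 17) + (-1, 1, 0) = (-7, -10, 17)
  D4: (-6, -11, 17) + (-1, 0, 1) = (-7, -11, 18)
  D5: (-6, -11, 17) + (0, -1, 1) = (-6, -12, 18)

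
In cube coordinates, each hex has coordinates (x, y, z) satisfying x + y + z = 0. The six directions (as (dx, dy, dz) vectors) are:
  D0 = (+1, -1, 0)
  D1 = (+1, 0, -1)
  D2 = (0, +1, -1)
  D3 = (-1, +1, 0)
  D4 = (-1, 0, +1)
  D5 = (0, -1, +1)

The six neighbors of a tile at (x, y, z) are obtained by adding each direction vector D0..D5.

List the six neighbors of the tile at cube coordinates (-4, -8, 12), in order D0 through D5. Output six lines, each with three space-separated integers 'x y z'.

Center: (-4, -8, 12). Add each direction:
  D0: (-4, -8, 12) + (1, -1, 0) = (-3, -9, 12)
  D1: (-4, -8, 12) + (1, 0, -1) = (-3, -8, 11)
  D2: (-4, -8, 12) + (0, 1, -1) = (-4, -7, 11)
  D3: (-4, -8, 12) + (-1, 1, 0) = (-5, -7, 12)
  D4: (-4, -8, 12) + (-1, 0, 1) = (-5, -8, 13)
  D5: (-4, -8, 12) + (0, -1, 1) = (-4, -9, 13)

Answer: -3 -9 12
-3 -8 11
-4 -7 11
-5 -7 12
-5 -8 13
-4 -9 13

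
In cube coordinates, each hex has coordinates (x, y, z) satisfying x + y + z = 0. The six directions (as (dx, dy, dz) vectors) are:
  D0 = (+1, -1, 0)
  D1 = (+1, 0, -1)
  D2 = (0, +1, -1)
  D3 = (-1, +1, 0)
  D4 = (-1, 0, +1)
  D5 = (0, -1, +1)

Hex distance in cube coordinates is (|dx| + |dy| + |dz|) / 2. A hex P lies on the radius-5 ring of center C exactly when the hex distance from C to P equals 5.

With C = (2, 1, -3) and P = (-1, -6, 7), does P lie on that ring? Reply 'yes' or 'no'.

|px - cx| = |-1 - 2| = 3
|py - cy| = |-6 - 1| = 7
|pz - cz| = |7 - (-3)| = 10
distance = (3+7+10)/2 = 20/2 = 10
radius = 5; distance != radius -> no

Answer: no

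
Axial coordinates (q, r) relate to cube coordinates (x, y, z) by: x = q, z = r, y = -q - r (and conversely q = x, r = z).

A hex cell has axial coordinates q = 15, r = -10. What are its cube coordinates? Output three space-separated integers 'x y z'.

Answer: 15 -5 -10

Derivation:
x = q = 15
z = r = -10
y = -x - z = -(15) - (-10) = -5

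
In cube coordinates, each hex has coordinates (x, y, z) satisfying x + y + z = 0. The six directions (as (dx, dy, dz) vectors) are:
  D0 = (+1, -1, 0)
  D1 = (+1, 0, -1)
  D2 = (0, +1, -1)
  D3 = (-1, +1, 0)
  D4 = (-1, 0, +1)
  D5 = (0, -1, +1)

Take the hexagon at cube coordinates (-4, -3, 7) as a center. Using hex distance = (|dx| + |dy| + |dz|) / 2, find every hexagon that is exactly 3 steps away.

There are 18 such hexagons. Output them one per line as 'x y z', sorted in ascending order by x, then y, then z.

Answer: -7 -3 10
-7 -2 9
-7 -1 8
-7 0 7
-6 -4 10
-6 0 6
-5 -5 10
-5 0 5
-4 -6 10
-4 0 4
-3 -6 9
-3 -1 4
-2 -6 8
-2 -2 4
-1 -6 7
-1 -5 6
-1 -4 5
-1 -3 4

Derivation:
Walk ring at distance 3 from (-4, -3, 7):
Start at center + D4*3 = (-7, -3, 10)
  hex 0: (-7, -3, 10)
  hex 1: (-6, -4, 10)
  hex 2: (-5, -5, 10)
  hex 3: (-4, -6, 10)
  hex 4: (-3, -6, 9)
  hex 5: (-2, -6, 8)
  hex 6: (-1, -6, 7)
  hex 7: (-1, -5, 6)
  hex 8: (-1, -4, 5)
  hex 9: (-1, -3, 4)
  hex 10: (-2, -2, 4)
  hex 11: (-3, -1, 4)
  hex 12: (-4, 0, 4)
  hex 13: (-5, 0, 5)
  hex 14: (-6, 0, 6)
  hex 15: (-7, 0, 7)
  hex 16: (-7, -1, 8)
  hex 17: (-7, -2, 9)
Sorted: 18 hexes.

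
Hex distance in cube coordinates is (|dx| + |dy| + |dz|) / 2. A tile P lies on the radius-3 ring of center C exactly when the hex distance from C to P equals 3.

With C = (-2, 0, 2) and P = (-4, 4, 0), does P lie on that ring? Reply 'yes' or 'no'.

|px - cx| = |-4 - (-2)| = 2
|py - cy| = |4 - 0| = 4
|pz - cz| = |0 - 2| = 2
distance = (2+4+2)/2 = 8/2 = 4
radius = 3; distance != radius -> no

Answer: no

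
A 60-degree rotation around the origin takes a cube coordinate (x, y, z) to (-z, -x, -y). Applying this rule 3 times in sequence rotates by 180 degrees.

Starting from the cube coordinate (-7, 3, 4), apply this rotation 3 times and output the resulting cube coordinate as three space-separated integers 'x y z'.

Start: (-7, 3, 4)
Step 1: (-7, 3, 4) -> (-(4), -(-7), -(3)) = (-4, 7, -3)
Step 2: (-4, 7, -3) -> (-(-3), -(-4), -(7)) = (3, 4, -7)
Step 3: (3, 4, -7) -> (-(-7), -(3), -(4)) = (7, -3, -4)

Answer: 7 -3 -4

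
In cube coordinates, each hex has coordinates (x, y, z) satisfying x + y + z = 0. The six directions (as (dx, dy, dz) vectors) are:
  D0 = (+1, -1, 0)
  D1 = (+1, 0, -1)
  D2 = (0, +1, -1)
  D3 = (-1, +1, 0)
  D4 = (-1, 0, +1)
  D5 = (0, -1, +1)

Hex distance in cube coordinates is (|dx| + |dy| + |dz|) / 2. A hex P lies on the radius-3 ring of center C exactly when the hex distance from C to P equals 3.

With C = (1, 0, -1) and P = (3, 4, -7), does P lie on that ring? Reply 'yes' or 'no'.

Answer: no

Derivation:
|px - cx| = |3 - 1| = 2
|py - cy| = |4 - 0| = 4
|pz - cz| = |-7 - (-1)| = 6
distance = (2+4+6)/2 = 12/2 = 6
radius = 3; distance != radius -> no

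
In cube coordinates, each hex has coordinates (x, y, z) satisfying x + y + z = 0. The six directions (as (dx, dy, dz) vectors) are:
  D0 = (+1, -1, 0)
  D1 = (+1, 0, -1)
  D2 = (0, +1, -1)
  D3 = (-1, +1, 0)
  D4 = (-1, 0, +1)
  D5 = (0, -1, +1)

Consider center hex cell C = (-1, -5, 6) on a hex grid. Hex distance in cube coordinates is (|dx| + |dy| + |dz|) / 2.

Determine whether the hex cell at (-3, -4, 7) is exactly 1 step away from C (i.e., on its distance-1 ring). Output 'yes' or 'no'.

Answer: no

Derivation:
|px - cx| = |-3 - (-1)| = 2
|py - cy| = |-4 - (-5)| = 1
|pz - cz| = |7 - 6| = 1
distance = (2+1+1)/2 = 4/2 = 2
radius = 1; distance != radius -> no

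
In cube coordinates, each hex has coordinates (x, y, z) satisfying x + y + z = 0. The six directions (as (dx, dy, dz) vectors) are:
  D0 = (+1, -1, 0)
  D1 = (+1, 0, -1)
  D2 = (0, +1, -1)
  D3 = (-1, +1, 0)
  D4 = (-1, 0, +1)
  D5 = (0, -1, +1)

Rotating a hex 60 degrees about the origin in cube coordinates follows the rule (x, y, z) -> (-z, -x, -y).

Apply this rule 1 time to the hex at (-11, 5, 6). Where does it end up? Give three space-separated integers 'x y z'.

Start: (-11, 5, 6)
Step 1: (-11, 5, 6) -> (-(6), -(-11), -(5)) = (-6, 11, -5)

Answer: -6 11 -5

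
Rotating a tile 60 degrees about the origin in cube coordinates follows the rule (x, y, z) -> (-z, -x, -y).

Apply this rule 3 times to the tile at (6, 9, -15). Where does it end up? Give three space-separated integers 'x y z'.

Answer: -6 -9 15

Derivation:
Start: (6, 9, -15)
Step 1: (6, 9, -15) -> (-(-15), -(6), -(9)) = (15, -6, -9)
Step 2: (15, -6, -9) -> (-(-9), -(15), -(-6)) = (9, -15, 6)
Step 3: (9, -15, 6) -> (-(6), -(9), -(-15)) = (-6, -9, 15)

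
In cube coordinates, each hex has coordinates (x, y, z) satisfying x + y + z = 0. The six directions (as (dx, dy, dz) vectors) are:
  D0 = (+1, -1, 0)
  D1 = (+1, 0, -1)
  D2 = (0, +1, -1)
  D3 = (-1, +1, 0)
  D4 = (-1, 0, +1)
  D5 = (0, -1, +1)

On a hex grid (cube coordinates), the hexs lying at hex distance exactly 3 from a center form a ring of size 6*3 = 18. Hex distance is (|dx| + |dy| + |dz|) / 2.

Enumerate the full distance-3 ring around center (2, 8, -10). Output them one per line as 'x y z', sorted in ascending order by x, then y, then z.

Answer: -1 8 -7
-1 9 -8
-1 10 -9
-1 11 -10
0 7 -7
0 11 -11
1 6 -7
1 11 -12
2 5 -7
2 11 -13
3 5 -8
3 10 -13
4 5 -9
4 9 -13
5 5 -10
5 6 -11
5 7 -12
5 8 -13

Derivation:
Walk ring at distance 3 from (2, 8, -10):
Start at center + D4*3 = (-1, 8, -7)
  hex 0: (-1, 8, -7)
  hex 1: (0, 7, -7)
  hex 2: (1, 6, -7)
  hex 3: (2, 5, -7)
  hex 4: (3, 5, -8)
  hex 5: (4, 5, -9)
  hex 6: (5, 5, -10)
  hex 7: (5, 6, -11)
  hex 8: (5, 7, -12)
  hex 9: (5, 8, -13)
  hex 10: (4, 9, -13)
  hex 11: (3, 10, -13)
  hex 12: (2, 11, -13)
  hex 13: (1, 11, -12)
  hex 14: (0, 11, -11)
  hex 15: (-1, 11, -10)
  hex 16: (-1, 10, -9)
  hex 17: (-1, 9, -8)
Sorted: 18 hexes.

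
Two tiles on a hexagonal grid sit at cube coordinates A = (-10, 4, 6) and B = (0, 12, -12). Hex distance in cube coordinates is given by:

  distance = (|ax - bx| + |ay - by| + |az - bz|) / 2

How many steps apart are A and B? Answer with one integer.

|ax - bx| = |-10 - 0| = 10
|ay - by| = |4 - 12| = 8
|az - bz| = |6 - (-12)| = 18
distance = (10 + 8 + 18) / 2 = 36 / 2 = 18

Answer: 18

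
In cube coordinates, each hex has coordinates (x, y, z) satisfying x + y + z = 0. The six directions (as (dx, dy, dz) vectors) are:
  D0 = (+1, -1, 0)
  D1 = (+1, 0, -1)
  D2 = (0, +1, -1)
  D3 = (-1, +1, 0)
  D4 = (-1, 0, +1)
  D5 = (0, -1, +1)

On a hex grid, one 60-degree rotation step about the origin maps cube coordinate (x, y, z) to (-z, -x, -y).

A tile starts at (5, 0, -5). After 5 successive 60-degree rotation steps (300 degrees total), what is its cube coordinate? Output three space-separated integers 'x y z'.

Start: (5, 0, -5)
Step 1: (5, 0, -5) -> (-(-5), -(5), -(0)) = (5, -5, 0)
Step 2: (5, -5, 0) -> (-(0), -(5), -(-5)) = (0, -5, 5)
Step 3: (0, -5, 5) -> (-(5), -(0), -(-5)) = (-5, 0, 5)
Step 4: (-5, 0, 5) -> (-(5), -(-5), -(0)) = (-5, 5, 0)
Step 5: (-5, 5, 0) -> (-(0), -(-5), -(5)) = (0, 5, -5)

Answer: 0 5 -5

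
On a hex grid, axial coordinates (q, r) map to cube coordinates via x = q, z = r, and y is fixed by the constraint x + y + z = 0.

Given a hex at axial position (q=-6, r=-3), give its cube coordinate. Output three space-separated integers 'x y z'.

x = q = -6
z = r = -3
y = -x - z = -(-6) - (-3) = 9

Answer: -6 9 -3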